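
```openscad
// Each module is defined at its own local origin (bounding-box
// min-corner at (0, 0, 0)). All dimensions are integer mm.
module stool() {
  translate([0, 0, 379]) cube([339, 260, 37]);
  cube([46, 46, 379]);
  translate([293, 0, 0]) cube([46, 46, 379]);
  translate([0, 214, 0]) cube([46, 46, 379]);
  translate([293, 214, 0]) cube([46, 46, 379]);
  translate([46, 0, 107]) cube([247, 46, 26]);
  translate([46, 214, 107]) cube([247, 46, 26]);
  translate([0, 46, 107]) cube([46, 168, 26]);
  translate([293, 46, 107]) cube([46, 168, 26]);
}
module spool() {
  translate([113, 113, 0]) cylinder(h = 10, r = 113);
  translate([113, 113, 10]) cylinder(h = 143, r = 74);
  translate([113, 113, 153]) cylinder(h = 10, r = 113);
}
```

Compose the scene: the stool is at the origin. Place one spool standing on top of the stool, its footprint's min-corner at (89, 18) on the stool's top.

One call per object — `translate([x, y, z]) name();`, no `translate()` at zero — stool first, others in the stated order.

stool();
translate([89, 18, 416]) spool();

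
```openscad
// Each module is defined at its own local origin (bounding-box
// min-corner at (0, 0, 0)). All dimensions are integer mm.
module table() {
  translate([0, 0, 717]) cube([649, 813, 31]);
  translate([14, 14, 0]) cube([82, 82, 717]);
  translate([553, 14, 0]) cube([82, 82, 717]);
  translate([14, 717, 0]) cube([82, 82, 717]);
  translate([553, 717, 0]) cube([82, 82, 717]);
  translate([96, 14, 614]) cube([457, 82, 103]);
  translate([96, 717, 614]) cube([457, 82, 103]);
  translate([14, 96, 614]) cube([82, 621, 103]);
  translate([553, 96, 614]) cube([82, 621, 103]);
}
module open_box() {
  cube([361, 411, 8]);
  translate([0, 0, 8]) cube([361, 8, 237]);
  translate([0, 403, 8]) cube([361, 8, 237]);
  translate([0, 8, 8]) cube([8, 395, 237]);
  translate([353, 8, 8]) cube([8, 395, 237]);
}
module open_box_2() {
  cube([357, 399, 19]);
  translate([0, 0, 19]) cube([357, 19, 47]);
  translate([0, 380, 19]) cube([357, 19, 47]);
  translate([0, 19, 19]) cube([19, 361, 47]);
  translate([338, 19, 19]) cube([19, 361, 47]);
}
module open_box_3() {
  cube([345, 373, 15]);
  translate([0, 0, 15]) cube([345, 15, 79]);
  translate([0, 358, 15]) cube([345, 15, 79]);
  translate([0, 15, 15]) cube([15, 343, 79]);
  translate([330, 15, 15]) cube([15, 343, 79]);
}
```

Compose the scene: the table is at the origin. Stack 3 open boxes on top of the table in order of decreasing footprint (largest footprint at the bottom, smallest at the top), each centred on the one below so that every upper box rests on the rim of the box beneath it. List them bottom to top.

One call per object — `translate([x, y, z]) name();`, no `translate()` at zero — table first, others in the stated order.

table();
translate([144, 201, 748]) open_box();
translate([146, 207, 993]) open_box_2();
translate([152, 220, 1059]) open_box_3();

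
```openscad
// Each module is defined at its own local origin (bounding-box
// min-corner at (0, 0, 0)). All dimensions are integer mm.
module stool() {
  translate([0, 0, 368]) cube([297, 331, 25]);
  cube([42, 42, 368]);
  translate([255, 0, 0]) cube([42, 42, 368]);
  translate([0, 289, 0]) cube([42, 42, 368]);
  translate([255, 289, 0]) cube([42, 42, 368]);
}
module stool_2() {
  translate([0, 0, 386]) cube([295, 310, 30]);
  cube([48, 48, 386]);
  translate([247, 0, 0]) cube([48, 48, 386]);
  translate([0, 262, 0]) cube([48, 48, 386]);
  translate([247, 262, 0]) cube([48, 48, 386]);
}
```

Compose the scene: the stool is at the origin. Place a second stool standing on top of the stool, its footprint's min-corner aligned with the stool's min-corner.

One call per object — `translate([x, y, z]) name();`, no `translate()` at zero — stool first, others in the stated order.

stool();
translate([0, 0, 393]) stool_2();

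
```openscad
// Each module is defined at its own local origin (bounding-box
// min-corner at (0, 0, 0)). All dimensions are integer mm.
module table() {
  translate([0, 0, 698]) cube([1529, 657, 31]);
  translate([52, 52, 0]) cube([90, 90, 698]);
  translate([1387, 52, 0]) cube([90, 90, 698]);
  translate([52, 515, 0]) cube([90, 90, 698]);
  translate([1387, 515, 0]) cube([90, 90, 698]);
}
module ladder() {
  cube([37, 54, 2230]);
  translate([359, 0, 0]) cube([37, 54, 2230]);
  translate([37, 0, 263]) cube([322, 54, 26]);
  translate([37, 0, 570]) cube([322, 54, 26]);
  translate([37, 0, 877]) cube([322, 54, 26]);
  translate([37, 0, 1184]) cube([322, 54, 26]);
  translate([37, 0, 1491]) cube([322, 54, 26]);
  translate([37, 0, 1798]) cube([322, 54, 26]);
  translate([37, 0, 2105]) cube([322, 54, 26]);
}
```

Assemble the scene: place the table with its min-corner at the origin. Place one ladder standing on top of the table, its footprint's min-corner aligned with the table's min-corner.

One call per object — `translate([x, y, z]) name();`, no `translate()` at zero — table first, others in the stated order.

table();
translate([0, 0, 729]) ladder();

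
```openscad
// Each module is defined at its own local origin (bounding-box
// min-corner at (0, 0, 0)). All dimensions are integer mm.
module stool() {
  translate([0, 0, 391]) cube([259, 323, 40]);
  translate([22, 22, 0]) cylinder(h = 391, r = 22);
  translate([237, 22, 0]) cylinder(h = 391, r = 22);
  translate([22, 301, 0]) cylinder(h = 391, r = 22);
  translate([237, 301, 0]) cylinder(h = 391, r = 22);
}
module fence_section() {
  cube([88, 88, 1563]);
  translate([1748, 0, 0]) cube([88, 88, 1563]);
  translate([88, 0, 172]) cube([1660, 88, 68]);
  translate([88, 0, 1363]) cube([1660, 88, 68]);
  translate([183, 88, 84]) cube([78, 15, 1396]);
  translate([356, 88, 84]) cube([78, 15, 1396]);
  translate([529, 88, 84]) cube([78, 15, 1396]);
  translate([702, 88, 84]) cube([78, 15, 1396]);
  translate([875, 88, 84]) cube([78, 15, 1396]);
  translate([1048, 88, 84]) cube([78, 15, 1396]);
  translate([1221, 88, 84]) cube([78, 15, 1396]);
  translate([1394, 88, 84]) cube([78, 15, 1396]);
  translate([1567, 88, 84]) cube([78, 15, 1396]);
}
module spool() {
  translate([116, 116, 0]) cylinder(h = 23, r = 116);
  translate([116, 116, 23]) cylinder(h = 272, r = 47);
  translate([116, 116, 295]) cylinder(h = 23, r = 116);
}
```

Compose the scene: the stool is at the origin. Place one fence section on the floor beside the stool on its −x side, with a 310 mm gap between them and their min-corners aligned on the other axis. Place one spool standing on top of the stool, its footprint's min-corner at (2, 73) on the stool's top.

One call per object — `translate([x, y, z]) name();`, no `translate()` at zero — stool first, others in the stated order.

stool();
translate([-2146, 0, 0]) fence_section();
translate([2, 73, 431]) spool();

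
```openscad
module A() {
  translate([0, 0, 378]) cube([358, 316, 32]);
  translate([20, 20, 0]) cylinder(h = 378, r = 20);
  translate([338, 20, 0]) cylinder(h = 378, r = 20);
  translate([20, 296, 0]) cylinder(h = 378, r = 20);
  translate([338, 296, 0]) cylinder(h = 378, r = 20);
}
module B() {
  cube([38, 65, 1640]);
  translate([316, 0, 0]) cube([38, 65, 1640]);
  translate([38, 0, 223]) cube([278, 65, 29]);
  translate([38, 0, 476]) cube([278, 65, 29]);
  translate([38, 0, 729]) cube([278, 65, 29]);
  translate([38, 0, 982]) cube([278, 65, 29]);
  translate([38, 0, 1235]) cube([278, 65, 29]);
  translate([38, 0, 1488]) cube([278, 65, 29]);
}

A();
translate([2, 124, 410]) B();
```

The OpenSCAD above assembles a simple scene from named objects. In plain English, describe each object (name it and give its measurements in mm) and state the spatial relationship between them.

A is a simple wooden stool: a rectangular seat 358 mm (x) by 316 mm (y), 32 mm thick, top face at z = 410 mm, on four round legs, each 40 mm in diameter. The legs rest on z = 0, each leg's axis is inset half a diameter from the nearest pair of seat edges (so the leg's bounding box is flush with the corner).

B is a straight ladder. Two 38×65 mm vertical rails, 1640 mm tall, stand 354 mm apart (outside-to-outside) with their front faces coplanar on the −y side. 6 rungs, each 65 mm deep and 29 mm tall, span between the inner faces of the rails, front faces flush with the rails. The lowest rung's underside is at z = 223 mm and rungs are spaced 253 mm apart (underside to underside).

The ladder is on top of the stool.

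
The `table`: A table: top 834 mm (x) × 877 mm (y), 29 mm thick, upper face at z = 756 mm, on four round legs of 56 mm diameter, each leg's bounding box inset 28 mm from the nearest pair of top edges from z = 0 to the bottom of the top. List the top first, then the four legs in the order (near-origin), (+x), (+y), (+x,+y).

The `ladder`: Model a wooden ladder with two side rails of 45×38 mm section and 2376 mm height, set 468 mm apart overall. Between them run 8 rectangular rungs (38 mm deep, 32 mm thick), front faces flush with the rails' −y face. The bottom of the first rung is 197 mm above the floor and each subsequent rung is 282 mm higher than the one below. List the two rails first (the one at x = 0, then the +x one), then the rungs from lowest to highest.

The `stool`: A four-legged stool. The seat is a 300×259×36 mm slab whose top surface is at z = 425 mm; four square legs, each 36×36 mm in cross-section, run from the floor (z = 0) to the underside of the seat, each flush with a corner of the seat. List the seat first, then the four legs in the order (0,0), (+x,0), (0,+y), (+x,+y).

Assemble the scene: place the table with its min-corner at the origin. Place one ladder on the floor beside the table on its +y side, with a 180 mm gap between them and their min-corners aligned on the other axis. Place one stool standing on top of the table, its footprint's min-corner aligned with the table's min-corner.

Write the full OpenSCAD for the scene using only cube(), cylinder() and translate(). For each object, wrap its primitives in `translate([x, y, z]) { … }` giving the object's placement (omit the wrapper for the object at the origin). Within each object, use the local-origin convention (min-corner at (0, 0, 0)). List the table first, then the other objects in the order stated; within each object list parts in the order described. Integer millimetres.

translate([0, 0, 727]) cube([834, 877, 29]);
translate([56, 56, 0]) cylinder(h = 727, r = 28);
translate([778, 56, 0]) cylinder(h = 727, r = 28);
translate([56, 821, 0]) cylinder(h = 727, r = 28);
translate([778, 821, 0]) cylinder(h = 727, r = 28);
translate([0, 1057, 0]) {
  cube([45, 38, 2376]);
  translate([423, 0, 0]) cube([45, 38, 2376]);
  translate([45, 0, 197]) cube([378, 38, 32]);
  translate([45, 0, 479]) cube([378, 38, 32]);
  translate([45, 0, 761]) cube([378, 38, 32]);
  translate([45, 0, 1043]) cube([378, 38, 32]);
  translate([45, 0, 1325]) cube([378, 38, 32]);
  translate([45, 0, 1607]) cube([378, 38, 32]);
  translate([45, 0, 1889]) cube([378, 38, 32]);
  translate([45, 0, 2171]) cube([378, 38, 32]);
}
translate([0, 0, 756]) {
  translate([0, 0, 389]) cube([300, 259, 36]);
  cube([36, 36, 389]);
  translate([264, 0, 0]) cube([36, 36, 389]);
  translate([0, 223, 0]) cube([36, 36, 389]);
  translate([264, 223, 0]) cube([36, 36, 389]);
}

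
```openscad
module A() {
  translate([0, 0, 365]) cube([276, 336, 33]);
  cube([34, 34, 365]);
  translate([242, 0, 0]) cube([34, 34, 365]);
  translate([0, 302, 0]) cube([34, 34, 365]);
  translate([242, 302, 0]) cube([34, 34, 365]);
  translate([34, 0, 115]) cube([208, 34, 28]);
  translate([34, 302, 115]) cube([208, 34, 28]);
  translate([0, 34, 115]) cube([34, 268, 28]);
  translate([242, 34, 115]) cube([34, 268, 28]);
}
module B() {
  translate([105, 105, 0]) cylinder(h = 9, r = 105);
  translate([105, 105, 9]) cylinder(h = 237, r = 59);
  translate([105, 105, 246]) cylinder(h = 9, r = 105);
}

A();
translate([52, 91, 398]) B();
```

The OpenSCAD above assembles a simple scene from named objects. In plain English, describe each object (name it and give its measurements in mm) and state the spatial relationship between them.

A is a four-legged stool. The seat is 276×336 mm, 33 mm thick, top at z = 398 mm. It stands on four square legs, each 34×34 mm in cross-section, from z = 0 to the seat underside, each flush with a corner of the seat. Four stretchers, 34 mm wide and 28 mm tall, connect adjacent legs with their undersides at z = 115 mm, each running between the inner faces of the legs it joins and aligned with the legs' outer faces on the other axis.

B is a spool: two coaxial disc flanges of radius 105 mm and thickness 9 mm, joined by a core cylinder of radius 59 mm and height 237 mm. The lower flange rests on z = 0 and the three cylinders share a vertical axis.

The spool is on top of the stool.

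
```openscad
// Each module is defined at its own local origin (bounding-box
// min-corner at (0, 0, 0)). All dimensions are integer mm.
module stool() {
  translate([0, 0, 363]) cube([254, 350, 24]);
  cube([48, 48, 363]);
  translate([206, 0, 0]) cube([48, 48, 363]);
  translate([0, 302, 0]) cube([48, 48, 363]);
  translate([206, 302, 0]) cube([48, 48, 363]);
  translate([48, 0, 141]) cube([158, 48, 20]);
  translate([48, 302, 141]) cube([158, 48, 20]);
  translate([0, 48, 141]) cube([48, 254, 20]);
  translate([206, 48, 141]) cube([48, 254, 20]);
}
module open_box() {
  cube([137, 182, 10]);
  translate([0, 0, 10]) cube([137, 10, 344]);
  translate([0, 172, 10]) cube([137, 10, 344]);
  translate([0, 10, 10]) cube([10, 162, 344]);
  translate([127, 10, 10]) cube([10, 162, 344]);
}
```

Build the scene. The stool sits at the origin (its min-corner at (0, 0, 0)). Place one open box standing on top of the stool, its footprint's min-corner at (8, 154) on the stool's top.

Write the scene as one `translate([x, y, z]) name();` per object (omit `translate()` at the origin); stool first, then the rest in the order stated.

stool();
translate([8, 154, 387]) open_box();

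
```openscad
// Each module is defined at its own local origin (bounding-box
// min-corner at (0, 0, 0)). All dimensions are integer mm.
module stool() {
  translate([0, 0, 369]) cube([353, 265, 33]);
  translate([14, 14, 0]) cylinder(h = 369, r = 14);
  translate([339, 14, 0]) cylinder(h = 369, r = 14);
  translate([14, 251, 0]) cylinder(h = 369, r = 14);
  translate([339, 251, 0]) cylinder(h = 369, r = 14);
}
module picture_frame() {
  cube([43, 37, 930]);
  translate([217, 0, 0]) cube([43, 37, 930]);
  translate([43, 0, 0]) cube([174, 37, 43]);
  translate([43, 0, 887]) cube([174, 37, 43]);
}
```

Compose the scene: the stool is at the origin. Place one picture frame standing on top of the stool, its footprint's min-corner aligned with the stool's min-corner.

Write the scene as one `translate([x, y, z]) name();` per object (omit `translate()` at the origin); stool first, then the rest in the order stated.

stool();
translate([0, 0, 402]) picture_frame();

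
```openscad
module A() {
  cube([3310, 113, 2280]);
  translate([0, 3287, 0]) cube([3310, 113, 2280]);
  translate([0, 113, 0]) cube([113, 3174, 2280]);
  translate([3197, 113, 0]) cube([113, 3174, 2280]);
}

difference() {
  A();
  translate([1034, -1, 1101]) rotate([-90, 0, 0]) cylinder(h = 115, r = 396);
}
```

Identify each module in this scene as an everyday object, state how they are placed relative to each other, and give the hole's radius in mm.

A is a house frame. The house frame has a circular hole through its front wall. The hole's radius is 396 mm.

The subtracted cylinder has r = 396 mm.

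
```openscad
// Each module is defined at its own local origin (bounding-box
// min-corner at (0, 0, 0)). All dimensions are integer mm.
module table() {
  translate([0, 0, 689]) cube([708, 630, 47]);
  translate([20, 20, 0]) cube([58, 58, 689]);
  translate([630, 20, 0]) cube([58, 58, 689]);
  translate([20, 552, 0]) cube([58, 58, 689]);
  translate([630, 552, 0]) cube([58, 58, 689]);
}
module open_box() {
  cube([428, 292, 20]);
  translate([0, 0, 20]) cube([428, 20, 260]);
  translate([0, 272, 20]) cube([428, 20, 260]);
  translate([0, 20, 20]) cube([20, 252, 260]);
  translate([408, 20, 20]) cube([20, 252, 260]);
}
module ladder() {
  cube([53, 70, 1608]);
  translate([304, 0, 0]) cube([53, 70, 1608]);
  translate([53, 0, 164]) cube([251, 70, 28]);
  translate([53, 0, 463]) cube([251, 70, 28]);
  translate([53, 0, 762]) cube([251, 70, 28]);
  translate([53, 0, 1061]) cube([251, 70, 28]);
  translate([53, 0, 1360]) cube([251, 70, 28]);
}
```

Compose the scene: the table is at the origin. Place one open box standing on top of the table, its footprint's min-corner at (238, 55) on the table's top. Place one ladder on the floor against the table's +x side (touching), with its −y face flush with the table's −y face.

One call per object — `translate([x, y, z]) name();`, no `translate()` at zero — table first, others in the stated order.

table();
translate([238, 55, 736]) open_box();
translate([708, 0, 0]) ladder();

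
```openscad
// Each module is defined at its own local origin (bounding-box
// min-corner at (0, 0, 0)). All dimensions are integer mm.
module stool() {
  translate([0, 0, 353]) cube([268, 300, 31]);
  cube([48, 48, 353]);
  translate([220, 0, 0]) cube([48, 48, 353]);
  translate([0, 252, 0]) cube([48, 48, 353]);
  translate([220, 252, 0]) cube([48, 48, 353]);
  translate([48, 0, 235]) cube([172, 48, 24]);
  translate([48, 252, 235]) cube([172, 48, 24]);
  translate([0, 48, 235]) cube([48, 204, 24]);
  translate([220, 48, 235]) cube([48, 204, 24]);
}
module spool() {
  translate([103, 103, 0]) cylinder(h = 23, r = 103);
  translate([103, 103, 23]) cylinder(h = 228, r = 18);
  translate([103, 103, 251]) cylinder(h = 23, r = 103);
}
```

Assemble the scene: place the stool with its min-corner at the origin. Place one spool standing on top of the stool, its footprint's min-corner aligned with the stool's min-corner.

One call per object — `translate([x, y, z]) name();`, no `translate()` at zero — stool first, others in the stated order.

stool();
translate([0, 0, 384]) spool();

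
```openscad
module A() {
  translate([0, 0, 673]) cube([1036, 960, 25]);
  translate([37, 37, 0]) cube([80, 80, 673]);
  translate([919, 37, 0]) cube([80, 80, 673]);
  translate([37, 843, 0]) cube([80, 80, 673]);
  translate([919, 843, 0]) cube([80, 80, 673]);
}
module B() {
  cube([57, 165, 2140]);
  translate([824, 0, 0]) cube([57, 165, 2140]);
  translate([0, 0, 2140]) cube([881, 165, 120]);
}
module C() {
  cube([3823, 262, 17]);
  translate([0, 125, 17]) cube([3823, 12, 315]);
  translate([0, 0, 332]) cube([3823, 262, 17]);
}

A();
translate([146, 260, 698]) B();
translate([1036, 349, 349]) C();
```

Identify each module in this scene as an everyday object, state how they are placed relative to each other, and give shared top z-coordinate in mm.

Both tops at z = 698 mm.

A is a table. B is a door frame. C is an I-beam. The door frame is on top of the table. The I-beam is beside the table with their tops flush at z = 698. The shared top z-coordinate is 698 mm.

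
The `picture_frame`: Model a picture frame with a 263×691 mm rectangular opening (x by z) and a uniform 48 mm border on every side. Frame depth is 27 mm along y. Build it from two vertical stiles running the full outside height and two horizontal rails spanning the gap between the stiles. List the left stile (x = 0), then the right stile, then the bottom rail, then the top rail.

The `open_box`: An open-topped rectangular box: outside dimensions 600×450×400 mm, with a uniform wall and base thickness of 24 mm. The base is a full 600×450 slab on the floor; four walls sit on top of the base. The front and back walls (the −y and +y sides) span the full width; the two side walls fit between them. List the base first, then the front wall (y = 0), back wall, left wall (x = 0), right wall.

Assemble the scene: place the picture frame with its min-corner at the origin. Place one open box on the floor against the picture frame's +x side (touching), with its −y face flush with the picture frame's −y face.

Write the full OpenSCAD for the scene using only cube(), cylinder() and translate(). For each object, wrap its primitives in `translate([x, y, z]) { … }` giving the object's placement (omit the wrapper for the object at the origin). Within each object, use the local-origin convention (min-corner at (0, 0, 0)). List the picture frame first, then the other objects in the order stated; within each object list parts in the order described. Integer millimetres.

cube([48, 27, 787]);
translate([311, 0, 0]) cube([48, 27, 787]);
translate([48, 0, 0]) cube([263, 27, 48]);
translate([48, 0, 739]) cube([263, 27, 48]);
translate([359, 0, 0]) {
  cube([600, 450, 24]);
  translate([0, 0, 24]) cube([600, 24, 376]);
  translate([0, 426, 24]) cube([600, 24, 376]);
  translate([0, 24, 24]) cube([24, 402, 376]);
  translate([576, 24, 24]) cube([24, 402, 376]);
}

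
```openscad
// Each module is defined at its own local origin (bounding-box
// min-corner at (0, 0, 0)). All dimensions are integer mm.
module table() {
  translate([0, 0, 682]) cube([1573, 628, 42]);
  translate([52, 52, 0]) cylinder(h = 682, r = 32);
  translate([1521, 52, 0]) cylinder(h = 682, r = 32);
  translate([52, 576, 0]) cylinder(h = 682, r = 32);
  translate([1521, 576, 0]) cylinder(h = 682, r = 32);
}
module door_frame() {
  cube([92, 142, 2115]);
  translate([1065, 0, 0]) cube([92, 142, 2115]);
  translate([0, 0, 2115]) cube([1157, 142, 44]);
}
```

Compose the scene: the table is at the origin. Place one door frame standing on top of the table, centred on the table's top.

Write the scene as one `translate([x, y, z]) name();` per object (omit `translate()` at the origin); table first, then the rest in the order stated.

table();
translate([208, 243, 724]) door_frame();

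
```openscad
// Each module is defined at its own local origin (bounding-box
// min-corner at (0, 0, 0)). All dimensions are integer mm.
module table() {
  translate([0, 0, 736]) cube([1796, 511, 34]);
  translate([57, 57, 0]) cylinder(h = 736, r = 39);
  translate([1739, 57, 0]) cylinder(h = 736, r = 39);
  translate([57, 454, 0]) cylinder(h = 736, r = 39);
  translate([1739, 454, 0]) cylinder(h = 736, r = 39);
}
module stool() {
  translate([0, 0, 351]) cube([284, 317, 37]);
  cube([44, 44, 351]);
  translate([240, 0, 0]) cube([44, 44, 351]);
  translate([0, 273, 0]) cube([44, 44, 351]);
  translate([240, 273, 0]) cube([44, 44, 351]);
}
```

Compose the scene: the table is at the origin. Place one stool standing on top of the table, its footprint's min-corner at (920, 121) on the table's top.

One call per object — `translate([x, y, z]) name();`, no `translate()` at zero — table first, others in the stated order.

table();
translate([920, 121, 770]) stool();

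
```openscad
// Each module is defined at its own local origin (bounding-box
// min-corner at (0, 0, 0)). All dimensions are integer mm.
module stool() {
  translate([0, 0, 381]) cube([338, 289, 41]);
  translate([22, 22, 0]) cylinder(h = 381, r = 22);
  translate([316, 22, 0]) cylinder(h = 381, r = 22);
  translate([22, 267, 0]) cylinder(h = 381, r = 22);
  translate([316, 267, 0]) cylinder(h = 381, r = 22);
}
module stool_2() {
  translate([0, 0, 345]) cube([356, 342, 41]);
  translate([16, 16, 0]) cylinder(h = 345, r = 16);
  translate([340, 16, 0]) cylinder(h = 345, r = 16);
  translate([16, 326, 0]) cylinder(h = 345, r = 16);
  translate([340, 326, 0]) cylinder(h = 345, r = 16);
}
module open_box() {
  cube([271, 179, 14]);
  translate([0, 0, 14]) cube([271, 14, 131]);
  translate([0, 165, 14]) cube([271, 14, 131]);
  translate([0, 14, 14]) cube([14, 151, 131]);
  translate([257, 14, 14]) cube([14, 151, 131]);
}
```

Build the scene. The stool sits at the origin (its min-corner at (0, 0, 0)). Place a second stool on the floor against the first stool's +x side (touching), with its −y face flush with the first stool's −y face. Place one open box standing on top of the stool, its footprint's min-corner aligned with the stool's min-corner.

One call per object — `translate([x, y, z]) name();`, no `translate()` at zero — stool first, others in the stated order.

stool();
translate([338, 0, 0]) stool_2();
translate([0, 0, 422]) open_box();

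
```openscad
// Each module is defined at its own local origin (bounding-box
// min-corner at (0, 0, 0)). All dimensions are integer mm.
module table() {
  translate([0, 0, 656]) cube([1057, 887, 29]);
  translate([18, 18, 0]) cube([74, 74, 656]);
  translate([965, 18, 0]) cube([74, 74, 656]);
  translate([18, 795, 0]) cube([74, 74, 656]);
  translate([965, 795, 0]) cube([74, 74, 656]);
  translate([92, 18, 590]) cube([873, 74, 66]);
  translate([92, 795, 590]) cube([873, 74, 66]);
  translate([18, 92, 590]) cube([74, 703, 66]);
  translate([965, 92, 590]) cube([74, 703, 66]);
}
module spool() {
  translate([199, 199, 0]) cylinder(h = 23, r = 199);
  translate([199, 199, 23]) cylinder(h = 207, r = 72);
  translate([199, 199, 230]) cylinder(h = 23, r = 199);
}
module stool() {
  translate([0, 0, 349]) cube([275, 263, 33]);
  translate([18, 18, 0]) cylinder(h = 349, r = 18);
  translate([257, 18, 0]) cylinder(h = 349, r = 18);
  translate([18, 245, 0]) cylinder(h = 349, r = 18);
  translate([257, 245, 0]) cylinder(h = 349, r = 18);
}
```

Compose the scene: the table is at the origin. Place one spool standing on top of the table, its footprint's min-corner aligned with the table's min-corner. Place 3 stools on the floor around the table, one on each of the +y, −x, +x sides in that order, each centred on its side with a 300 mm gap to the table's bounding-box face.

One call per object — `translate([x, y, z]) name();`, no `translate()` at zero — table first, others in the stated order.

table();
translate([0, 0, 685]) spool();
translate([391, 1187, 0]) stool();
translate([-575, 312, 0]) stool();
translate([1357, 312, 0]) stool();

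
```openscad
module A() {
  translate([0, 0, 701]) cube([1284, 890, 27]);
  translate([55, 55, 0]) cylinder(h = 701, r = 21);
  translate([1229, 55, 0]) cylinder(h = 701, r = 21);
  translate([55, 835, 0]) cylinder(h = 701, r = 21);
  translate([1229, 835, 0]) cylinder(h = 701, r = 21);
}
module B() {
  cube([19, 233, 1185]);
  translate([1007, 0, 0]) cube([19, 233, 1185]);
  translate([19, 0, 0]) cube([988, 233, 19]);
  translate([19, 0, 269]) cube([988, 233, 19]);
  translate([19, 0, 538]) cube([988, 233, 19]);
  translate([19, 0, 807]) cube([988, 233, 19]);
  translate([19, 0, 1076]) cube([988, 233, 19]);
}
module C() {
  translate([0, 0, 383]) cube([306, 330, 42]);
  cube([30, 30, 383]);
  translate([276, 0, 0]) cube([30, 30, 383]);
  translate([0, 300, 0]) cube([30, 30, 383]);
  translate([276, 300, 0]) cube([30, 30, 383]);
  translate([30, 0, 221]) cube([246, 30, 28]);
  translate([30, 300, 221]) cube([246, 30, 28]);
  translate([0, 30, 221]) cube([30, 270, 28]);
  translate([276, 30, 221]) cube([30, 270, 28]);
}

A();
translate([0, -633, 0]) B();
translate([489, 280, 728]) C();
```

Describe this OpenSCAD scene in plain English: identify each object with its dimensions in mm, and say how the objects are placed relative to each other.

A is a table: top 1284 mm (x) × 890 mm (y), 27 mm thick, upper face at z = 728 mm, on four round legs of 42 mm diameter, each leg's bounding box inset 34 mm from the nearest pair of top edges, running from z = 0 to the bottom of the top.

B is an open bookshelf. Two side panels, each 19 mm thick, 233 mm deep and 1185 mm tall, stand 1026 mm apart (outside-to-outside). Between them sit 5 shelves, each 19 mm thick and 233 mm deep, spanning the full gap between the sides. The bottom shelf rests on the floor (its underside at z = 0) and the clear gap between one shelf's top and the next shelf's underside is 250 mm.

C is a four-legged stool. The seat is 306×330 mm, 42 mm thick, top at z = 425 mm. It stands on four square legs, each 30×30 mm in cross-section, from z = 0 to the seat underside, each flush with a corner of the seat. Four stretchers, 30 mm wide and 28 mm tall, connect adjacent legs with their undersides at z = 221 mm, each running between the inner faces of the legs it joins and aligned with the legs' outer faces on the other axis.

The bookshelf is on the floor beside the table on its −y side. The stool is on top of the table, centred.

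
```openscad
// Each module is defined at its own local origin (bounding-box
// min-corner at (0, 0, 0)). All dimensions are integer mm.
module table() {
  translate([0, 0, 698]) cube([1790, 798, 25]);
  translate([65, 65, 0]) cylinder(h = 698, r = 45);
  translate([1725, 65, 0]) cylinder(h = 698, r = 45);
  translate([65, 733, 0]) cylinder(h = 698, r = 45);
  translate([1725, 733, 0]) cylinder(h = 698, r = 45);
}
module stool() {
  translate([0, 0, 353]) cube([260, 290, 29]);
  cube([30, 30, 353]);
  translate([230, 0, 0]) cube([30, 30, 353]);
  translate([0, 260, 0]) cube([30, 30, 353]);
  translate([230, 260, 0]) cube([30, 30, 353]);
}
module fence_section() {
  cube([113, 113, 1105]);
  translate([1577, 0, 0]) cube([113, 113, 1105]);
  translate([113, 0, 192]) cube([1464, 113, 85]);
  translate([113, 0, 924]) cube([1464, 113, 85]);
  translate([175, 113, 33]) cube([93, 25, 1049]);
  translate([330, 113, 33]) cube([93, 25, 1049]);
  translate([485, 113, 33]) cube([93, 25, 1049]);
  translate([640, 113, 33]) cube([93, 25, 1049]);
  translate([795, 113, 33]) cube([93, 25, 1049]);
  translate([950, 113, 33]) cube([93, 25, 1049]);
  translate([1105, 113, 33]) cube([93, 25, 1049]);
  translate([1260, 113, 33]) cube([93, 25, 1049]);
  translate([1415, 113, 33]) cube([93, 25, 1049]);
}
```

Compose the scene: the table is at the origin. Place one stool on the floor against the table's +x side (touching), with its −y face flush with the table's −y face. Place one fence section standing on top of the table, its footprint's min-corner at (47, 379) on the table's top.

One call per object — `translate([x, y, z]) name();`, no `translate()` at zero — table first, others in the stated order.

table();
translate([1790, 0, 0]) stool();
translate([47, 379, 723]) fence_section();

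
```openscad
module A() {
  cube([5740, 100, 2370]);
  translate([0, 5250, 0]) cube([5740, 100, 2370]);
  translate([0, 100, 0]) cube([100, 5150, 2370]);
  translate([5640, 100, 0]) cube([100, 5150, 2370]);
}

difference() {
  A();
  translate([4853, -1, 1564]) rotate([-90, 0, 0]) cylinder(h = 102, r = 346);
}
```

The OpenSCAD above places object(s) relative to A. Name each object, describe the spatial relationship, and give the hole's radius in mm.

The subtracted cylinder has r = 346 mm.

A is a house frame. The house frame has a circular hole through its front wall. The hole's radius is 346 mm.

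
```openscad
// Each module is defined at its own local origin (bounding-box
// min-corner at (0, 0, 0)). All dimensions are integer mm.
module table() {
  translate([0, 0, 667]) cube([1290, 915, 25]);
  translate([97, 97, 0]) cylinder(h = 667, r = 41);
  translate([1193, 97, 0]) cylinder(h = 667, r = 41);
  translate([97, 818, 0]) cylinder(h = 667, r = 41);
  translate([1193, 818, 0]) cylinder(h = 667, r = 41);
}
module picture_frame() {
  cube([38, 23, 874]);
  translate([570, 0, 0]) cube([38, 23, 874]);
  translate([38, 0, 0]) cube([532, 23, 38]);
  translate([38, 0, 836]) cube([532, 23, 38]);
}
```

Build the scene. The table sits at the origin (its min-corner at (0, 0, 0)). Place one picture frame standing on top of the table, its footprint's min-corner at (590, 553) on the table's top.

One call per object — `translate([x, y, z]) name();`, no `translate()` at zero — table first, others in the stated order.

table();
translate([590, 553, 692]) picture_frame();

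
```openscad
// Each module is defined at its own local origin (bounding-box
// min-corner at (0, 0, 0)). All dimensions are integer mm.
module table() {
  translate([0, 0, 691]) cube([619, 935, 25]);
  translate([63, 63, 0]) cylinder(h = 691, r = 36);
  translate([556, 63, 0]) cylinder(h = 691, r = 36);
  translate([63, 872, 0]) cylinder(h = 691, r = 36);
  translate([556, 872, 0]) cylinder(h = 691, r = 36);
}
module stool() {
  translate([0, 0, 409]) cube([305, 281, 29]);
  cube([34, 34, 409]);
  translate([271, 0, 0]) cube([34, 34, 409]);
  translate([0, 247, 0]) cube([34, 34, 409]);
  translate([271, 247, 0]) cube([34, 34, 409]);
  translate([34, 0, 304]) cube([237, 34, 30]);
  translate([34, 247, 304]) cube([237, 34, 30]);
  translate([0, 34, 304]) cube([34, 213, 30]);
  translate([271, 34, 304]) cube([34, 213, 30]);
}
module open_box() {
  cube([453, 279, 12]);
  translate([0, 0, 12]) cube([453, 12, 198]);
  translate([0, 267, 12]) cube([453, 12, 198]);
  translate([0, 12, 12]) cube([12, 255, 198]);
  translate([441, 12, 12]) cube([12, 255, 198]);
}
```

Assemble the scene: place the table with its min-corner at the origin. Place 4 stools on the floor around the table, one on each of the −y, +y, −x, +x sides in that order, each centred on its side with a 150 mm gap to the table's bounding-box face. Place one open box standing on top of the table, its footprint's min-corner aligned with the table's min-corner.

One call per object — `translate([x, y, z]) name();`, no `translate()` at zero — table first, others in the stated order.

table();
translate([157, -431, 0]) stool();
translate([157, 1085, 0]) stool();
translate([-455, 327, 0]) stool();
translate([769, 327, 0]) stool();
translate([0, 0, 716]) open_box();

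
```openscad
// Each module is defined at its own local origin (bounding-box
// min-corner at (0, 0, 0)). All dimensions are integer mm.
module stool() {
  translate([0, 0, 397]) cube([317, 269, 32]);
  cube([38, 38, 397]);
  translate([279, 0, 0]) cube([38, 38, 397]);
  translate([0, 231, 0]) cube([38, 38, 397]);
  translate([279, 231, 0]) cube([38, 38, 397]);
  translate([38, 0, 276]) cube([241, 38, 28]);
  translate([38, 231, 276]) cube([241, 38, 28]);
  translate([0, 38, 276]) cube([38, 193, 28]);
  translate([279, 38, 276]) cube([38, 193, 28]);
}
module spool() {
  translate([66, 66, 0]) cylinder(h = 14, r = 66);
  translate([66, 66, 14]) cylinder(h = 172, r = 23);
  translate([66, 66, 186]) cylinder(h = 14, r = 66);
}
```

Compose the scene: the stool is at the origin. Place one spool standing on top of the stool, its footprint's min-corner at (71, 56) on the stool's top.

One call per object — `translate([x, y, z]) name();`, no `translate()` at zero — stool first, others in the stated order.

stool();
translate([71, 56, 429]) spool();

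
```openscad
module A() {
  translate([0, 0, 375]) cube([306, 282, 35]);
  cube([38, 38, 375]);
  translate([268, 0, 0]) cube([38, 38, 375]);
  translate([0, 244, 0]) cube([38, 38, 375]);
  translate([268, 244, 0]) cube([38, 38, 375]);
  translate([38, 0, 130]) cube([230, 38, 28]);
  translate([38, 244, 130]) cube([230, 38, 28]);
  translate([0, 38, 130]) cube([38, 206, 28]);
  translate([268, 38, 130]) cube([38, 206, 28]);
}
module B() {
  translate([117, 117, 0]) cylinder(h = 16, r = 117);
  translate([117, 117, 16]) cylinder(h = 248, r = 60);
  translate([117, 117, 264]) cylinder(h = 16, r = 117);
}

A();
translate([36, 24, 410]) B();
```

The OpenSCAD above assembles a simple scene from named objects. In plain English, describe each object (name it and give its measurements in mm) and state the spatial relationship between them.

A is a simple wooden stool: a rectangular seat 306 mm (x) by 282 mm (y), 35 mm thick, top face at z = 410 mm, on four square legs, each 38×38 mm in cross-section. The legs rest on z = 0, each flush with a corner of the seat. Four stretchers, 38 mm wide and 28 mm tall, connect adjacent legs with their undersides at z = 130 mm, each running between the inner faces of the legs it joins and aligned with the legs' outer faces on the other axis.

B is a spool: two coaxial disc flanges of radius 117 mm and thickness 16 mm, joined by a core cylinder of radius 60 mm and height 248 mm. The lower flange rests on z = 0 and the three cylinders share a vertical axis.

The spool is on top of the stool, centred.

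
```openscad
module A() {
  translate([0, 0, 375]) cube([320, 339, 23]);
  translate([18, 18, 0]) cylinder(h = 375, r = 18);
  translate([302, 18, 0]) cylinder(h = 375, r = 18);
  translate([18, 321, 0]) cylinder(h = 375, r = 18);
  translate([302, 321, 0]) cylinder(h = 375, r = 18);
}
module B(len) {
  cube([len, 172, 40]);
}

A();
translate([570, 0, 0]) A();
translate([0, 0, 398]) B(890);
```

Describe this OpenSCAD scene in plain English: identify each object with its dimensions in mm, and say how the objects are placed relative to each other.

A is a four-legged stool. The seat is 320×339 mm, 23 mm thick, top at z = 398 mm. It stands on four round legs, each 36 mm in diameter, from z = 0 to the seat underside, each leg's axis is inset half a diameter from the nearest pair of seat edges (so the leg's bounding box is flush with the corner).

B is a rectangular beam 890 mm long (x), 172 mm deep (y), 40 mm thick (z).

The beam spans the tops of two stools placed 250 mm apart, resting at z = 398 mm.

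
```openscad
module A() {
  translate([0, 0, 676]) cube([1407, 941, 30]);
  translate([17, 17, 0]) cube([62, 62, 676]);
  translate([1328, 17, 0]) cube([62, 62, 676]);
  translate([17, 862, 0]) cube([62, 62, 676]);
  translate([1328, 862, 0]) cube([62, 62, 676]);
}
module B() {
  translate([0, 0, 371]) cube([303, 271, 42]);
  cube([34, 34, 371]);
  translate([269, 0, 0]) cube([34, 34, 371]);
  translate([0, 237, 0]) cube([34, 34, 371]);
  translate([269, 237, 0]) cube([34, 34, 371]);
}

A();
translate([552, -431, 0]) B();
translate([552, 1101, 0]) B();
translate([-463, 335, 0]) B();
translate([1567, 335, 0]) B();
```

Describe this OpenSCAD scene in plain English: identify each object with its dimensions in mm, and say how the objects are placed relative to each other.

A is a table: top 1407 mm (x) × 941 mm (y), 30 mm thick, upper face at z = 706 mm, on four 62×62 mm square legs, each inset 17 mm from the nearest pair of top edges, running from z = 0 to the bottom of the top.

B is a four-legged stool. The seat is a 303×271×42 mm slab whose top surface is at z = 413 mm; four square legs, each 34×34 mm in cross-section, run from the floor (z = 0) to the underside of the seat, each flush with a corner of the seat.

Four stools sit around the table at the −y, +y, −x, +x sides.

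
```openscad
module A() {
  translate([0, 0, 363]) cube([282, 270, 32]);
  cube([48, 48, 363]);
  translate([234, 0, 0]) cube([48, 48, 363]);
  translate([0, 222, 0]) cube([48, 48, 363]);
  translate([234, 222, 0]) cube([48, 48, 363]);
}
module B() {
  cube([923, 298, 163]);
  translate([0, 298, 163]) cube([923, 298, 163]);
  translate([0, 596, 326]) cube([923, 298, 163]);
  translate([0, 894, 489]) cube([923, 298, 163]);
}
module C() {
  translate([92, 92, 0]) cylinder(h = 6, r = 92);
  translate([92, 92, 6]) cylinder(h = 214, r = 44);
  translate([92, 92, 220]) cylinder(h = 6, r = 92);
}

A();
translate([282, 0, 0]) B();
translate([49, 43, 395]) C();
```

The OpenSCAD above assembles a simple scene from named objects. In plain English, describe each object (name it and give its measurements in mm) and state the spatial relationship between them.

A is a simple wooden stool: a rectangular seat 282 mm (x) by 270 mm (y), 32 mm thick, top face at z = 395 mm, on four square legs, each 48×48 mm in cross-section. The legs rest on z = 0, each flush with a corner of the seat.

B is a straight staircase of 4 solid steps. Each step is 923 mm wide (x), 298 mm deep (y, the going) and 163 mm tall (the rise). The first step rests on the floor; each subsequent step sits one going further in +y and one rise higher in +z, directly behind and above the previous step with no overlap.

C is a spool: two coaxial disc flanges of radius 92 mm and thickness 6 mm, joined by a core cylinder of radius 44 mm and height 214 mm. The lower flange rests on z = 0 and the three cylinders share a vertical axis.

The staircase is against the stool's +x side, with their −y faces flush. The spool is on top of the stool, centred.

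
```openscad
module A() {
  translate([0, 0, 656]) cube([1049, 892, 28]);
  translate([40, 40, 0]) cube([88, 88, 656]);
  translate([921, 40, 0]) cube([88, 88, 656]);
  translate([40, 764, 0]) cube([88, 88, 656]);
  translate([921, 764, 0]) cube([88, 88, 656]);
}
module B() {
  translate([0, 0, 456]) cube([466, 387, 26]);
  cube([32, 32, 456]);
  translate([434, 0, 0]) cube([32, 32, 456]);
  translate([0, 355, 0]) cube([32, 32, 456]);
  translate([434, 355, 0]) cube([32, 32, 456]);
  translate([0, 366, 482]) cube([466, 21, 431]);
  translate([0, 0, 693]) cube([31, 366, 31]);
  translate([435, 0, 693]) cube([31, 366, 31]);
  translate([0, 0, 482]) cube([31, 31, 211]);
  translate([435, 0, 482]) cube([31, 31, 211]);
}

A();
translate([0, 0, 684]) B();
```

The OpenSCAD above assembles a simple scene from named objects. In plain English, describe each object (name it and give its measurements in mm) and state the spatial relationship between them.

A is a table: top 1049 mm (x) × 892 mm (y), 28 mm thick, upper face at z = 684 mm, on four 88×88 mm square legs, each inset 40 mm from the nearest pair of top edges, running from z = 0 to the bottom of the top.

B is a chair: 466×387 mm seat, 26 mm thick, top at z = 482 mm, on four 32 mm square corner legs flush with the seat edges. A 21 mm thick backrest slab spans the full seat width, extending 431 mm above the seat top, its back face flush with the seat's +y edge. Two armrests of 31×31 mm section run along each side from the seat's front edge to the front of the backrest, top faces 242 mm above the seat top and outer faces flush with the seat's x-edges; a 31×31 mm post under the front of each armrest stands on the seat at the front corner.

The chair is on top of the table.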